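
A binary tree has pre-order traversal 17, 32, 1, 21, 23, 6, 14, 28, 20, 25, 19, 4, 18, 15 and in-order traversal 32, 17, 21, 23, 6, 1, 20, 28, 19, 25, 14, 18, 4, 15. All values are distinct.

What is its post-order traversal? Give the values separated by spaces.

The first element of pre-order is the root; it splits in-order into left and right subtrees.
Root 17: left subtree has 1 node {32}, right has 12 {21, 23, 6, 1, 20, 28, 19, 25, 14, 18, 4, 15}.
  Root 1: left subtree has 3 nodes {21, 23, 6}, right has 8 {20, 28, 19, 25, 14, 18, 4, 15}.
    Root 21: left subtree has 0 nodes { }, right has 2 {23, 6}.
      Root 23: left subtree has 0 nodes { }, right has 1 {6}.
    Root 14: left subtree has 4 nodes {20, 28, 19, 25}, right has 3 {18, 4, 15}.
      Root 28: left subtree has 1 node {20}, right has 2 {19, 25}.
        Root 25: left subtree has 1 node {19}, right has 0 { }.
      Root 4: left subtree has 1 node {18}, right has 1 {15}.

32 6 23 21 20 19 25 28 18 15 4 14 1 17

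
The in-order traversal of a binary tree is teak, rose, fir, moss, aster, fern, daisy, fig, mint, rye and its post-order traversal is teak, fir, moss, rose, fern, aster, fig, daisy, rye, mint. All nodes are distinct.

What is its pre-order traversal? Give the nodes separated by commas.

The last element of post-order is the root; it splits in-order into left and right subtrees.
Root mint: left subtree has 8 nodes {teak, rose, fir, moss, aster, fern, daisy, fig}, right has 1 {rye}.
  Root daisy: left subtree has 6 nodes {teak, rose, fir, moss, aster, fern}, right has 1 {fig}.
    Root aster: left subtree has 4 nodes {teak, rose, fir, moss}, right has 1 {fern}.
      Root rose: left subtree has 1 node {teak}, right has 2 {fir, moss}.
        Root moss: left subtree has 1 node {fir}, right has 0 { }.

mint, daisy, aster, rose, teak, moss, fir, fern, fig, rye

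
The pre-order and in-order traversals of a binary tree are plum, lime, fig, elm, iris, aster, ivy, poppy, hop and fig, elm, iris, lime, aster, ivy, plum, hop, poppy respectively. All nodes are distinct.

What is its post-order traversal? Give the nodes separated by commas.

iris, elm, fig, ivy, aster, lime, hop, poppy, plum

The first element of pre-order is the root; it splits in-order into left and right subtrees.
Root plum: left subtree has 6 nodes {fig, elm, iris, lime, aster, ivy}, right has 2 {hop, poppy}.
  Root lime: left subtree has 3 nodes {fig, elm, iris}, right has 2 {aster, ivy}.
    Root fig: left subtree has 0 nodes { }, right has 2 {elm, iris}.
      Root elm: left subtree has 0 nodes { }, right has 1 {iris}.
    Root aster: left subtree has 0 nodes { }, right has 1 {ivy}.
  Root poppy: left subtree has 1 node {hop}, right has 0 { }.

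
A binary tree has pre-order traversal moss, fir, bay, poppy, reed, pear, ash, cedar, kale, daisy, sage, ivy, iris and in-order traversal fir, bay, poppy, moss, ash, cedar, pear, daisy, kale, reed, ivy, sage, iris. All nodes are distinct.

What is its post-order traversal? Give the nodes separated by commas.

poppy, bay, fir, cedar, ash, daisy, kale, pear, ivy, iris, sage, reed, moss

The first element of pre-order is the root; it splits in-order into left and right subtrees.
Root moss: left subtree has 3 nodes {fir, bay, poppy}, right has 9 {ash, cedar, pear, daisy, kale, reed, ivy, sage, iris}.
  Root fir: left subtree has 0 nodes { }, right has 2 {bay, poppy}.
    Root bay: left subtree has 0 nodes { }, right has 1 {poppy}.
  Root reed: left subtree has 5 nodes {ash, cedar, pear, daisy, kale}, right has 3 {ivy, sage, iris}.
    Root pear: left subtree has 2 nodes {ash, cedar}, right has 2 {daisy, kale}.
      Root ash: left subtree has 0 nodes { }, right has 1 {cedar}.
      Root kale: left subtree has 1 node {daisy}, right has 0 { }.
    Root sage: left subtree has 1 node {ivy}, right has 1 {iris}.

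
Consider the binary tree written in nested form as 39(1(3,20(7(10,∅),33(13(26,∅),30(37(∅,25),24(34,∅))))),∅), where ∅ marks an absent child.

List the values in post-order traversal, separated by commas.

3, 10, 7, 26, 13, 25, 37, 34, 24, 30, 33, 20, 1, 39

Post-order visits the left subtree, then the right subtree, then the node.
At 39: go left to 1.
  At 1: go left to 3.
    3 is a leaf — visit 3.
  At 1: go right to 20.
    At 20: go left to 7.
      At 7: go left to 10.
        10 is a leaf — visit 10.
      At 7: no right child.
      Visit 7.
    At 20: go right to 33.
      At 33: go left to 13.
        At 13: go left to 26.
          26 is a leaf — visit 26.
        At 13: no right child.
        Visit 13.
      At 33: go right to 30.
        At 30: go left to 37.
          At 37: no left child.
          At 37: go right to 25.
            25 is a leaf — visit 25.
          Visit 37.
        At 30: go right to 24.
          At 24: go left to 34.
            34 is a leaf — visit 34.
          At 24: no right child.
          Visit 24.
        Visit 30.
      Visit 33.
    Visit 20.
  Visit 1.
At 39: no right child.
Visit 39.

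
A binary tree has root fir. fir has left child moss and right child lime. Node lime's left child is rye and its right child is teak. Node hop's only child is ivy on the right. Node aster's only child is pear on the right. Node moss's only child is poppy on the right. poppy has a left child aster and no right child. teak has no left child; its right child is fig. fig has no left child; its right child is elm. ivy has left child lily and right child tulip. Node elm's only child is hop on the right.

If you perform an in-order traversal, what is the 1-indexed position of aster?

2

In-order visits the left subtree, then the node, then the right subtree.
At fir: go left to moss.
  At moss: no left child.
  Visit moss.
  At moss: go right to poppy.
    At poppy: go left to aster.
      At aster: no left child.
      Visit aster.
      At aster: go right to pear.
        pear is a leaf — visit pear.
    Visit poppy.
    At poppy: no right child.
Visit fir.
At fir: go right to lime.
  At lime: go left to rye.
    rye is a leaf — visit rye.
  Visit lime.
  At lime: go right to teak.
    At teak: no left child.
    Visit teak.
    At teak: go right to fig.
      At fig: no left child.
      Visit fig.
      At fig: go right to elm.
        At elm: no left child.
        Visit elm.
        At elm: go right to hop.
          At hop: no left child.
          Visit hop.
          At hop: go right to ivy.
            At ivy: go left to lily.
              lily is a leaf — visit lily.
            Visit ivy.
            At ivy: go right to tulip.
              tulip is a leaf — visit tulip.
Full in-order sequence: moss, aster, pear, poppy, fir, rye, lime, teak, fig, elm, hop, lily, ivy, tulip.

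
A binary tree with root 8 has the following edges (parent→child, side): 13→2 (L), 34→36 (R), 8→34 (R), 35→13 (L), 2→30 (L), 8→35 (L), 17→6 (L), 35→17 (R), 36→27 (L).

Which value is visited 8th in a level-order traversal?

6

Level-order visits nodes level by level from the root, left to right within each level.
Level 0: 8
Level 1: 35, 34
Level 2: 13, 17, 36
Level 3: 2, 6, 27
Level 4: 30
Full level-order sequence: 8, 35, 34, 13, 17, 36, 2, 6, 27, 30.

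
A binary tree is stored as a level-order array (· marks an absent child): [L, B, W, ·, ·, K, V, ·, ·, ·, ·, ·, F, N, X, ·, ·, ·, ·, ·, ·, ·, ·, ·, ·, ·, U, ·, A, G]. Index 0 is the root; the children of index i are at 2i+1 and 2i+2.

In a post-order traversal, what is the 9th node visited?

V

Post-order visits the left subtree, then the right subtree, then the node.
At L: go left to B.
  B is a leaf — visit B.
At L: go right to W.
  At W: go left to K.
    At K: no left child.
    At K: go right to F.
      At F: no left child.
      At F: go right to U.
        U is a leaf — visit U.
      Visit F.
    Visit K.
  At W: go right to V.
    At V: go left to N.
      At N: no left child.
      At N: go right to A.
        A is a leaf — visit A.
      Visit N.
    At V: go right to X.
      At X: go left to G.
        G is a leaf — visit G.
      At X: no right child.
      Visit X.
    Visit V.
  Visit W.
Visit L.
Full post-order sequence: B, U, F, K, A, N, G, X, V, W, L.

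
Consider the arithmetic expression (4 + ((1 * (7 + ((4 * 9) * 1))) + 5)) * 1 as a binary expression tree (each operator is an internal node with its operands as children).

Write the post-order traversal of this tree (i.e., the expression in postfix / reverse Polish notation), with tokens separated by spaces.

4 1 7 4 9 * 1 * + * 5 + + 1 *

Post-order on an expression tree gives postfix notation: for each operator, emit left operand, right operand, then the operator.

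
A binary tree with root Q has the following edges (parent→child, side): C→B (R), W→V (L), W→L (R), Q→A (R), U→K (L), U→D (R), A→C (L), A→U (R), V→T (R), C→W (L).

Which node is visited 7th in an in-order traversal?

B

In-order visits the left subtree, then the node, then the right subtree.
At Q: no left child.
Visit Q.
At Q: go right to A.
  At A: go left to C.
    At C: go left to W.
      At W: go left to V.
        At V: no left child.
        Visit V.
        At V: go right to T.
          T is a leaf — visit T.
      Visit W.
      At W: go right to L.
        L is a leaf — visit L.
    Visit C.
    At C: go right to B.
      B is a leaf — visit B.
  Visit A.
  At A: go right to U.
    At U: go left to K.
      K is a leaf — visit K.
    Visit U.
    At U: go right to D.
      D is a leaf — visit D.
Full in-order sequence: Q, V, T, W, L, C, B, A, K, U, D.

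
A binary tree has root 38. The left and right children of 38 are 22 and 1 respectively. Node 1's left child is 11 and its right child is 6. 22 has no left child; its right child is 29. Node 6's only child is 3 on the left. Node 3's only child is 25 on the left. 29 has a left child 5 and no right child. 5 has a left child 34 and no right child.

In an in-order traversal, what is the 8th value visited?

In-order visits the left subtree, then the node, then the right subtree.
At 38: go left to 22.
  At 22: no left child.
  Visit 22.
  At 22: go right to 29.
    At 29: go left to 5.
      At 5: go left to 34.
        34 is a leaf — visit 34.
      Visit 5.
      At 5: no right child.
    Visit 29.
    At 29: no right child.
Visit 38.
At 38: go right to 1.
  At 1: go left to 11.
    11 is a leaf — visit 11.
  Visit 1.
  At 1: go right to 6.
    At 6: go left to 3.
      At 3: go left to 25.
        25 is a leaf — visit 25.
      Visit 3.
      At 3: no right child.
    Visit 6.
    At 6: no right child.
Full in-order sequence: 22, 34, 5, 29, 38, 11, 1, 25, 3, 6.

25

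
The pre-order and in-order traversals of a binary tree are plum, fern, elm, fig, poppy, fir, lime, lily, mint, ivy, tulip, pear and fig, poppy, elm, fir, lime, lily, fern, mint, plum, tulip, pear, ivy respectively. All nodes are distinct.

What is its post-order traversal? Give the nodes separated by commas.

The first element of pre-order is the root; it splits in-order into left and right subtrees.
Root plum: left subtree has 8 nodes {fig, poppy, elm, fir, lime, lily, fern, mint}, right has 3 {tulip, pear, ivy}.
  Root fern: left subtree has 6 nodes {fig, poppy, elm, fir, lime, lily}, right has 1 {mint}.
    Root elm: left subtree has 2 nodes {fig, poppy}, right has 3 {fir, lime, lily}.
      Root fig: left subtree has 0 nodes { }, right has 1 {poppy}.
      Root fir: left subtree has 0 nodes { }, right has 2 {lime, lily}.
        Root lime: left subtree has 0 nodes { }, right has 1 {lily}.
  Root ivy: left subtree has 2 nodes {tulip, pear}, right has 0 { }.
    Root tulip: left subtree has 0 nodes { }, right has 1 {pear}.

poppy, fig, lily, lime, fir, elm, mint, fern, pear, tulip, ivy, plum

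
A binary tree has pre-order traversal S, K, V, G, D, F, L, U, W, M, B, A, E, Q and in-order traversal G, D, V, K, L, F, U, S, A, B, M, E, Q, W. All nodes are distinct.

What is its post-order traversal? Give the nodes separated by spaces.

The first element of pre-order is the root; it splits in-order into left and right subtrees.
Root S: left subtree has 7 nodes {G, D, V, K, L, F, U}, right has 6 {A, B, M, E, Q, W}.
  Root K: left subtree has 3 nodes {G, D, V}, right has 3 {L, F, U}.
    Root V: left subtree has 2 nodes {G, D}, right has 0 { }.
      Root G: left subtree has 0 nodes { }, right has 1 {D}.
    Root F: left subtree has 1 node {L}, right has 1 {U}.
  Root W: left subtree has 5 nodes {A, B, M, E, Q}, right has 0 { }.
    Root M: left subtree has 2 nodes {A, B}, right has 2 {E, Q}.
      Root B: left subtree has 1 node {A}, right has 0 { }.
      Root E: left subtree has 0 nodes { }, right has 1 {Q}.

D G V L U F K A B Q E M W S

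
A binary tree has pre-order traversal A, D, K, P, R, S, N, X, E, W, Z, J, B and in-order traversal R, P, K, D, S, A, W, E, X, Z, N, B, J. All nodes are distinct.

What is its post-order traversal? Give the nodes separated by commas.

The first element of pre-order is the root; it splits in-order into left and right subtrees.
Root A: left subtree has 5 nodes {R, P, K, D, S}, right has 7 {W, E, X, Z, N, B, J}.
  Root D: left subtree has 3 nodes {R, P, K}, right has 1 {S}.
    Root K: left subtree has 2 nodes {R, P}, right has 0 { }.
      Root P: left subtree has 1 node {R}, right has 0 { }.
  Root N: left subtree has 4 nodes {W, E, X, Z}, right has 2 {B, J}.
    Root X: left subtree has 2 nodes {W, E}, right has 1 {Z}.
      Root E: left subtree has 1 node {W}, right has 0 { }.
    Root J: left subtree has 1 node {B}, right has 0 { }.

R, P, K, S, D, W, E, Z, X, B, J, N, A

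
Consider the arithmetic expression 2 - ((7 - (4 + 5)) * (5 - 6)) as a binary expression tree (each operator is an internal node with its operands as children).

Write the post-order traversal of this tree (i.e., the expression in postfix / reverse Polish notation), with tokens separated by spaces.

Post-order on an expression tree gives postfix notation: for each operator, emit left operand, right operand, then the operator.

2 7 4 5 + - 5 6 - * -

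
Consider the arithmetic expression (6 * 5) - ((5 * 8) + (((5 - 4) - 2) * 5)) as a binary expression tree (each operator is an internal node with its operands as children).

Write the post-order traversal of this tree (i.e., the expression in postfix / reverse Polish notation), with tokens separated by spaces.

6 5 * 5 8 * 5 4 - 2 - 5 * + -

Post-order on an expression tree gives postfix notation: for each operator, emit left operand, right operand, then the operator.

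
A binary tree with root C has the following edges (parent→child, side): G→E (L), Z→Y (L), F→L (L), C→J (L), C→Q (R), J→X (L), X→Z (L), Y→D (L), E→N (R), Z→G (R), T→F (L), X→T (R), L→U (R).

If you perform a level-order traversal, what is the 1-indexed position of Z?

Level-order visits nodes level by level from the root, left to right within each level.
Level 0: C
Level 1: J, Q
Level 2: X
Level 3: Z, T
Level 4: Y, G, F
Level 5: D, E, L
Level 6: N, U
Full level-order sequence: C, J, Q, X, Z, T, Y, G, F, D, E, L, N, U.

5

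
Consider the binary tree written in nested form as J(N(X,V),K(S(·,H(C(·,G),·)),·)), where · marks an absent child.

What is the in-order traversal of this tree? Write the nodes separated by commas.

In-order visits the left subtree, then the node, then the right subtree.
At J: go left to N.
  At N: go left to X.
    X is a leaf — visit X.
  Visit N.
  At N: go right to V.
    V is a leaf — visit V.
Visit J.
At J: go right to K.
  At K: go left to S.
    At S: no left child.
    Visit S.
    At S: go right to H.
      At H: go left to C.
        At C: no left child.
        Visit C.
        At C: go right to G.
          G is a leaf — visit G.
      Visit H.
      At H: no right child.
  Visit K.
  At K: no right child.

X, N, V, J, S, C, G, H, K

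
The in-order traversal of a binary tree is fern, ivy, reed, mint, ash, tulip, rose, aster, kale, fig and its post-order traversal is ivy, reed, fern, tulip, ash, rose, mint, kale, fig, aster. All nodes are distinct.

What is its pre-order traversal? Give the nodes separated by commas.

The last element of post-order is the root; it splits in-order into left and right subtrees.
Root aster: left subtree has 7 nodes {fern, ivy, reed, mint, ash, tulip, rose}, right has 2 {kale, fig}.
  Root mint: left subtree has 3 nodes {fern, ivy, reed}, right has 3 {ash, tulip, rose}.
    Root fern: left subtree has 0 nodes { }, right has 2 {ivy, reed}.
      Root reed: left subtree has 1 node {ivy}, right has 0 { }.
    Root rose: left subtree has 2 nodes {ash, tulip}, right has 0 { }.
      Root ash: left subtree has 0 nodes { }, right has 1 {tulip}.
  Root fig: left subtree has 1 node {kale}, right has 0 { }.

aster, mint, fern, reed, ivy, rose, ash, tulip, fig, kale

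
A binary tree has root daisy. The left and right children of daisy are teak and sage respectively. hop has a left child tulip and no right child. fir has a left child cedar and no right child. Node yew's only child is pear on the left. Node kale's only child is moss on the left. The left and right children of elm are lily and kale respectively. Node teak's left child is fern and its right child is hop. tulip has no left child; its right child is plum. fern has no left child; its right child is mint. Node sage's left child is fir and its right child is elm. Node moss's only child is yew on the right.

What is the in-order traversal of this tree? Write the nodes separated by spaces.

In-order visits the left subtree, then the node, then the right subtree.
At daisy: go left to teak.
  At teak: go left to fern.
    At fern: no left child.
    Visit fern.
    At fern: go right to mint.
      mint is a leaf — visit mint.
  Visit teak.
  At teak: go right to hop.
    At hop: go left to tulip.
      At tulip: no left child.
      Visit tulip.
      At tulip: go right to plum.
        plum is a leaf — visit plum.
    Visit hop.
    At hop: no right child.
Visit daisy.
At daisy: go right to sage.
  At sage: go left to fir.
    At fir: go left to cedar.
      cedar is a leaf — visit cedar.
    Visit fir.
    At fir: no right child.
  Visit sage.
  At sage: go right to elm.
    At elm: go left to lily.
      lily is a leaf — visit lily.
    Visit elm.
    At elm: go right to kale.
      At kale: go left to moss.
        At moss: no left child.
        Visit moss.
        At moss: go right to yew.
          At yew: go left to pear.
            pear is a leaf — visit pear.
          Visit yew.
          At yew: no right child.
      Visit kale.
      At kale: no right child.

fern mint teak tulip plum hop daisy cedar fir sage lily elm moss pear yew kale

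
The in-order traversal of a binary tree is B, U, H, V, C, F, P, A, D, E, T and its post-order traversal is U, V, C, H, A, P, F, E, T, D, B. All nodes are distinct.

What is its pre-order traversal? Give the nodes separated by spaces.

B D F H U C V P A T E

The last element of post-order is the root; it splits in-order into left and right subtrees.
Root B: left subtree has 0 nodes { }, right has 10 {U, H, V, C, F, P, A, D, E, T}.
  Root D: left subtree has 7 nodes {U, H, V, C, F, P, A}, right has 2 {E, T}.
    Root F: left subtree has 4 nodes {U, H, V, C}, right has 2 {P, A}.
      Root H: left subtree has 1 node {U}, right has 2 {V, C}.
        Root C: left subtree has 1 node {V}, right has 0 { }.
      Root P: left subtree has 0 nodes { }, right has 1 {A}.
    Root T: left subtree has 1 node {E}, right has 0 { }.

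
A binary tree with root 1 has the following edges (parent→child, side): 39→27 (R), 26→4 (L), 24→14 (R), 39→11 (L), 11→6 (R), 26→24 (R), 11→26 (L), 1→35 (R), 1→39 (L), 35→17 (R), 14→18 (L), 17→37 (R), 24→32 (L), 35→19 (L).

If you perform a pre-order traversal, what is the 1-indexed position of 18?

9

Pre-order visits the node, then its left subtree, then its right subtree.
Visit 1.
At 1: go left to 39.
  Visit 39.
  At 39: go left to 11.
    Visit 11.
    At 11: go left to 26.
      Visit 26.
      At 26: go left to 4.
        4 is a leaf — visit 4.
      At 26: go right to 24.
        Visit 24.
        At 24: go left to 32.
          32 is a leaf — visit 32.
        At 24: go right to 14.
          Visit 14.
          At 14: go left to 18.
            18 is a leaf — visit 18.
          At 14: no right child.
    At 11: go right to 6.
      6 is a leaf — visit 6.
  At 39: go right to 27.
    27 is a leaf — visit 27.
At 1: go right to 35.
  Visit 35.
  At 35: go left to 19.
    19 is a leaf — visit 19.
  At 35: go right to 17.
    Visit 17.
    At 17: no left child.
    At 17: go right to 37.
      37 is a leaf — visit 37.
Full pre-order sequence: 1, 39, 11, 26, 4, 24, 32, 14, 18, 6, 27, 35, 19, 17, 37.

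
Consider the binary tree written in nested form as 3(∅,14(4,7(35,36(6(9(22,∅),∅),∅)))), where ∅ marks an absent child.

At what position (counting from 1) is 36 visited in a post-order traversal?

Post-order visits the left subtree, then the right subtree, then the node.
At 3: no left child.
At 3: go right to 14.
  At 14: go left to 4.
    4 is a leaf — visit 4.
  At 14: go right to 7.
    At 7: go left to 35.
      35 is a leaf — visit 35.
    At 7: go right to 36.
      At 36: go left to 6.
        At 6: go left to 9.
          At 9: go left to 22.
            22 is a leaf — visit 22.
          At 9: no right child.
          Visit 9.
        At 6: no right child.
        Visit 6.
      At 36: no right child.
      Visit 36.
    Visit 7.
  Visit 14.
Visit 3.
Full post-order sequence: 4, 35, 22, 9, 6, 36, 7, 14, 3.

6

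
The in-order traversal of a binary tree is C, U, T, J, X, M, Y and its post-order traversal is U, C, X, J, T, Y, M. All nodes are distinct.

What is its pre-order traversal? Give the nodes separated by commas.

M, T, C, U, J, X, Y

The last element of post-order is the root; it splits in-order into left and right subtrees.
Root M: left subtree has 5 nodes {C, U, T, J, X}, right has 1 {Y}.
  Root T: left subtree has 2 nodes {C, U}, right has 2 {J, X}.
    Root C: left subtree has 0 nodes { }, right has 1 {U}.
    Root J: left subtree has 0 nodes { }, right has 1 {X}.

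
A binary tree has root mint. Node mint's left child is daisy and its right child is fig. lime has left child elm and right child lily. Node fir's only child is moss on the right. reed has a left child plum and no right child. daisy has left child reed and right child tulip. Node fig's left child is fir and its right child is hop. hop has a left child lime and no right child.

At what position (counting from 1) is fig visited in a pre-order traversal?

6

Pre-order visits the node, then its left subtree, then its right subtree.
Visit mint.
At mint: go left to daisy.
  Visit daisy.
  At daisy: go left to reed.
    Visit reed.
    At reed: go left to plum.
      plum is a leaf — visit plum.
    At reed: no right child.
  At daisy: go right to tulip.
    tulip is a leaf — visit tulip.
At mint: go right to fig.
  Visit fig.
  At fig: go left to fir.
    Visit fir.
    At fir: no left child.
    At fir: go right to moss.
      moss is a leaf — visit moss.
  At fig: go right to hop.
    Visit hop.
    At hop: go left to lime.
      Visit lime.
      At lime: go left to elm.
        elm is a leaf — visit elm.
      At lime: go right to lily.
        lily is a leaf — visit lily.
    At hop: no right child.
Full pre-order sequence: mint, daisy, reed, plum, tulip, fig, fir, moss, hop, lime, elm, lily.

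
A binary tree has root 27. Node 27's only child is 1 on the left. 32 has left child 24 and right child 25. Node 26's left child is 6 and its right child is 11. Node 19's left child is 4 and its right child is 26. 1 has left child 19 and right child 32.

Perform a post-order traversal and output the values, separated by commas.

Post-order visits the left subtree, then the right subtree, then the node.
At 27: go left to 1.
  At 1: go left to 19.
    At 19: go left to 4.
      4 is a leaf — visit 4.
    At 19: go right to 26.
      At 26: go left to 6.
        6 is a leaf — visit 6.
      At 26: go right to 11.
        11 is a leaf — visit 11.
      Visit 26.
    Visit 19.
  At 1: go right to 32.
    At 32: go left to 24.
      24 is a leaf — visit 24.
    At 32: go right to 25.
      25 is a leaf — visit 25.
    Visit 32.
  Visit 1.
At 27: no right child.
Visit 27.

4, 6, 11, 26, 19, 24, 25, 32, 1, 27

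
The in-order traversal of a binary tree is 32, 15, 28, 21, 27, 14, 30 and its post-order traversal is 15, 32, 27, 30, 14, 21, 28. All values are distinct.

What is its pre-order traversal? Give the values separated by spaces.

28 32 15 21 14 27 30

The last element of post-order is the root; it splits in-order into left and right subtrees.
Root 28: left subtree has 2 nodes {32, 15}, right has 4 {21, 27, 14, 30}.
  Root 32: left subtree has 0 nodes { }, right has 1 {15}.
  Root 21: left subtree has 0 nodes { }, right has 3 {27, 14, 30}.
    Root 14: left subtree has 1 node {27}, right has 1 {30}.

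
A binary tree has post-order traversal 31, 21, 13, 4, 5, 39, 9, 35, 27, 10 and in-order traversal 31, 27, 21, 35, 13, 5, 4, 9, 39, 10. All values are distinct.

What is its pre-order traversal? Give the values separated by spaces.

The last element of post-order is the root; it splits in-order into left and right subtrees.
Root 10: left subtree has 9 nodes {31, 27, 21, 35, 13, 5, 4, 9, 39}, right has 0 { }.
  Root 27: left subtree has 1 node {31}, right has 7 {21, 35, 13, 5, 4, 9, 39}.
    Root 35: left subtree has 1 node {21}, right has 5 {13, 5, 4, 9, 39}.
      Root 9: left subtree has 3 nodes {13, 5, 4}, right has 1 {39}.
        Root 5: left subtree has 1 node {13}, right has 1 {4}.

10 27 31 35 21 9 5 13 4 39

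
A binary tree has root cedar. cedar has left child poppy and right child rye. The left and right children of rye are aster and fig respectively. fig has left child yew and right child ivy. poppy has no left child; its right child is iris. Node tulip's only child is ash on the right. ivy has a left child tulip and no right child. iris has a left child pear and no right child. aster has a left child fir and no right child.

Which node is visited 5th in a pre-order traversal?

rye

Pre-order visits the node, then its left subtree, then its right subtree.
Visit cedar.
At cedar: go left to poppy.
  Visit poppy.
  At poppy: no left child.
  At poppy: go right to iris.
    Visit iris.
    At iris: go left to pear.
      pear is a leaf — visit pear.
    At iris: no right child.
At cedar: go right to rye.
  Visit rye.
  At rye: go left to aster.
    Visit aster.
    At aster: go left to fir.
      fir is a leaf — visit fir.
    At aster: no right child.
  At rye: go right to fig.
    Visit fig.
    At fig: go left to yew.
      yew is a leaf — visit yew.
    At fig: go right to ivy.
      Visit ivy.
      At ivy: go left to tulip.
        Visit tulip.
        At tulip: no left child.
        At tulip: go right to ash.
          ash is a leaf — visit ash.
      At ivy: no right child.
Full pre-order sequence: cedar, poppy, iris, pear, rye, aster, fir, fig, yew, ivy, tulip, ash.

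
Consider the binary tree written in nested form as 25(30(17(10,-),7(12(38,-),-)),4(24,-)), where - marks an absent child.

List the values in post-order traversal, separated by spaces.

10 17 38 12 7 30 24 4 25

Post-order visits the left subtree, then the right subtree, then the node.
At 25: go left to 30.
  At 30: go left to 17.
    At 17: go left to 10.
      10 is a leaf — visit 10.
    At 17: no right child.
    Visit 17.
  At 30: go right to 7.
    At 7: go left to 12.
      At 12: go left to 38.
        38 is a leaf — visit 38.
      At 12: no right child.
      Visit 12.
    At 7: no right child.
    Visit 7.
  Visit 30.
At 25: go right to 4.
  At 4: go left to 24.
    24 is a leaf — visit 24.
  At 4: no right child.
  Visit 4.
Visit 25.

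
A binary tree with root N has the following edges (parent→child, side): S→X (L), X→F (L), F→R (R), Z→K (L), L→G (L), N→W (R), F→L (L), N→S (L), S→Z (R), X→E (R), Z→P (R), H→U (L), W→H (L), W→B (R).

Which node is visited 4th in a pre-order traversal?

F

Pre-order visits the node, then its left subtree, then its right subtree.
Visit N.
At N: go left to S.
  Visit S.
  At S: go left to X.
    Visit X.
    At X: go left to F.
      Visit F.
      At F: go left to L.
        Visit L.
        At L: go left to G.
          G is a leaf — visit G.
        At L: no right child.
      At F: go right to R.
        R is a leaf — visit R.
    At X: go right to E.
      E is a leaf — visit E.
  At S: go right to Z.
    Visit Z.
    At Z: go left to K.
      K is a leaf — visit K.
    At Z: go right to P.
      P is a leaf — visit P.
At N: go right to W.
  Visit W.
  At W: go left to H.
    Visit H.
    At H: go left to U.
      U is a leaf — visit U.
    At H: no right child.
  At W: go right to B.
    B is a leaf — visit B.
Full pre-order sequence: N, S, X, F, L, G, R, E, Z, K, P, W, H, U, B.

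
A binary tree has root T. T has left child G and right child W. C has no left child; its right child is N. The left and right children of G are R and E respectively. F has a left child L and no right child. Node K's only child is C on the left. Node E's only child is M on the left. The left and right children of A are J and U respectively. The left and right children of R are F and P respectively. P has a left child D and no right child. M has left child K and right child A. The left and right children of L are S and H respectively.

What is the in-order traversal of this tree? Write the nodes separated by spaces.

In-order visits the left subtree, then the node, then the right subtree.
At T: go left to G.
  At G: go left to R.
    At R: go left to F.
      At F: go left to L.
        At L: go left to S.
          S is a leaf — visit S.
        Visit L.
        At L: go right to H.
          H is a leaf — visit H.
      Visit F.
      At F: no right child.
    Visit R.
    At R: go right to P.
      At P: go left to D.
        D is a leaf — visit D.
      Visit P.
      At P: no right child.
  Visit G.
  At G: go right to E.
    At E: go left to M.
      At M: go left to K.
        At K: go left to C.
          At C: no left child.
          Visit C.
          At C: go right to N.
            N is a leaf — visit N.
        Visit K.
        At K: no right child.
      Visit M.
      At M: go right to A.
        At A: go left to J.
          J is a leaf — visit J.
        Visit A.
        At A: go right to U.
          U is a leaf — visit U.
    Visit E.
    At E: no right child.
Visit T.
At T: go right to W.
  W is a leaf — visit W.

S L H F R D P G C N K M J A U E T W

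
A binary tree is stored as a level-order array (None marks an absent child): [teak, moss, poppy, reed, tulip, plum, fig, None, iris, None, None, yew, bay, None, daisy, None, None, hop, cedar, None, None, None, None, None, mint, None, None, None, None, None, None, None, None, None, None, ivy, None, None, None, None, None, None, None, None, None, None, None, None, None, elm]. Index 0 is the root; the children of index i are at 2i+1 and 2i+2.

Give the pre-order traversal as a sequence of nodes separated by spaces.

teak moss reed iris hop ivy cedar tulip poppy plum yew mint elm bay fig daisy

Pre-order visits the node, then its left subtree, then its right subtree.
Visit teak.
At teak: go left to moss.
  Visit moss.
  At moss: go left to reed.
    Visit reed.
    At reed: no left child.
    At reed: go right to iris.
      Visit iris.
      At iris: go left to hop.
        Visit hop.
        At hop: go left to ivy.
          ivy is a leaf — visit ivy.
        At hop: no right child.
      At iris: go right to cedar.
        cedar is a leaf — visit cedar.
  At moss: go right to tulip.
    tulip is a leaf — visit tulip.
At teak: go right to poppy.
  Visit poppy.
  At poppy: go left to plum.
    Visit plum.
    At plum: go left to yew.
      Visit yew.
      At yew: no left child.
      At yew: go right to mint.
        Visit mint.
        At mint: go left to elm.
          elm is a leaf — visit elm.
        At mint: no right child.
    At plum: go right to bay.
      bay is a leaf — visit bay.
  At poppy: go right to fig.
    Visit fig.
    At fig: no left child.
    At fig: go right to daisy.
      daisy is a leaf — visit daisy.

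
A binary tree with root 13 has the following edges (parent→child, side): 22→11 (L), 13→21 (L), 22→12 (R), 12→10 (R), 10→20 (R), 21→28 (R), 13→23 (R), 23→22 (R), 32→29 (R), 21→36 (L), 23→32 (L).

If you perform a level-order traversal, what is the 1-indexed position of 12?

10

Level-order visits nodes level by level from the root, left to right within each level.
Level 0: 13
Level 1: 21, 23
Level 2: 36, 28, 32, 22
Level 3: 29, 11, 12
Level 4: 10
Level 5: 20
Full level-order sequence: 13, 21, 23, 36, 28, 32, 22, 29, 11, 12, 10, 20.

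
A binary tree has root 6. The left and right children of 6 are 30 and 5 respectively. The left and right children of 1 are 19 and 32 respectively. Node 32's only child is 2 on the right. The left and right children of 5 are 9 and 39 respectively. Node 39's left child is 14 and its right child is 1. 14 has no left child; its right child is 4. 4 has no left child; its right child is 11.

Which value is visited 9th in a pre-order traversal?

1

Pre-order visits the node, then its left subtree, then its right subtree.
Visit 6.
At 6: go left to 30.
  30 is a leaf — visit 30.
At 6: go right to 5.
  Visit 5.
  At 5: go left to 9.
    9 is a leaf — visit 9.
  At 5: go right to 39.
    Visit 39.
    At 39: go left to 14.
      Visit 14.
      At 14: no left child.
      At 14: go right to 4.
        Visit 4.
        At 4: no left child.
        At 4: go right to 11.
          11 is a leaf — visit 11.
    At 39: go right to 1.
      Visit 1.
      At 1: go left to 19.
        19 is a leaf — visit 19.
      At 1: go right to 32.
        Visit 32.
        At 32: no left child.
        At 32: go right to 2.
          2 is a leaf — visit 2.
Full pre-order sequence: 6, 30, 5, 9, 39, 14, 4, 11, 1, 19, 32, 2.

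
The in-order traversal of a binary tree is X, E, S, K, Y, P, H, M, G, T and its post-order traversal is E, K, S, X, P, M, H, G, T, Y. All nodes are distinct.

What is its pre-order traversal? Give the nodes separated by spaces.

The last element of post-order is the root; it splits in-order into left and right subtrees.
Root Y: left subtree has 4 nodes {X, E, S, K}, right has 5 {P, H, M, G, T}.
  Root X: left subtree has 0 nodes { }, right has 3 {E, S, K}.
    Root S: left subtree has 1 node {E}, right has 1 {K}.
  Root T: left subtree has 4 nodes {P, H, M, G}, right has 0 { }.
    Root G: left subtree has 3 nodes {P, H, M}, right has 0 { }.
      Root H: left subtree has 1 node {P}, right has 1 {M}.

Y X S E K T G H P M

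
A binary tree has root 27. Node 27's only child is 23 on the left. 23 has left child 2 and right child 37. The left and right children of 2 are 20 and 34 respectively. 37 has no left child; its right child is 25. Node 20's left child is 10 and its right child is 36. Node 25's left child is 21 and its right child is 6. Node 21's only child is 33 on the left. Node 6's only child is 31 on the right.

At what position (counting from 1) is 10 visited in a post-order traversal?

Post-order visits the left subtree, then the right subtree, then the node.
At 27: go left to 23.
  At 23: go left to 2.
    At 2: go left to 20.
      At 20: go left to 10.
        10 is a leaf — visit 10.
      At 20: go right to 36.
        36 is a leaf — visit 36.
      Visit 20.
    At 2: go right to 34.
      34 is a leaf — visit 34.
    Visit 2.
  At 23: go right to 37.
    At 37: no left child.
    At 37: go right to 25.
      At 25: go left to 21.
        At 21: go left to 33.
          33 is a leaf — visit 33.
        At 21: no right child.
        Visit 21.
      At 25: go right to 6.
        At 6: no left child.
        At 6: go right to 31.
          31 is a leaf — visit 31.
        Visit 6.
      Visit 25.
    Visit 37.
  Visit 23.
At 27: no right child.
Visit 27.
Full post-order sequence: 10, 36, 20, 34, 2, 33, 21, 31, 6, 25, 37, 23, 27.

1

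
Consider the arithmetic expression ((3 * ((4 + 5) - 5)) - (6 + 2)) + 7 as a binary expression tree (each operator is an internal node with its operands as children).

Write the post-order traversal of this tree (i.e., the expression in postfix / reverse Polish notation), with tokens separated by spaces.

3 4 5 + 5 - * 6 2 + - 7 +

Post-order on an expression tree gives postfix notation: for each operator, emit left operand, right operand, then the operator.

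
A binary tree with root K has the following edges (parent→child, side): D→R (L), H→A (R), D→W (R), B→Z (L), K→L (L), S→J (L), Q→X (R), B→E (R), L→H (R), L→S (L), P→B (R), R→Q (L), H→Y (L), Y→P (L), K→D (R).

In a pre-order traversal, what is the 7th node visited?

Pre-order visits the node, then its left subtree, then its right subtree.
Visit K.
At K: go left to L.
  Visit L.
  At L: go left to S.
    Visit S.
    At S: go left to J.
      J is a leaf — visit J.
    At S: no right child.
  At L: go right to H.
    Visit H.
    At H: go left to Y.
      Visit Y.
      At Y: go left to P.
        Visit P.
        At P: no left child.
        At P: go right to B.
          Visit B.
          At B: go left to Z.
            Z is a leaf — visit Z.
          At B: go right to E.
            E is a leaf — visit E.
      At Y: no right child.
    At H: go right to A.
      A is a leaf — visit A.
At K: go right to D.
  Visit D.
  At D: go left to R.
    Visit R.
    At R: go left to Q.
      Visit Q.
      At Q: no left child.
      At Q: go right to X.
        X is a leaf — visit X.
    At R: no right child.
  At D: go right to W.
    W is a leaf — visit W.
Full pre-order sequence: K, L, S, J, H, Y, P, B, Z, E, A, D, R, Q, X, W.

P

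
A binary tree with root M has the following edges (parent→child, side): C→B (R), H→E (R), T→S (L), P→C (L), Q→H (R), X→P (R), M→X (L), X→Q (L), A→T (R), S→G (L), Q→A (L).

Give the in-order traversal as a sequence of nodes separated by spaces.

In-order visits the left subtree, then the node, then the right subtree.
At M: go left to X.
  At X: go left to Q.
    At Q: go left to A.
      At A: no left child.
      Visit A.
      At A: go right to T.
        At T: go left to S.
          At S: go left to G.
            G is a leaf — visit G.
          Visit S.
          At S: no right child.
        Visit T.
        At T: no right child.
    Visit Q.
    At Q: go right to H.
      At H: no left child.
      Visit H.
      At H: go right to E.
        E is a leaf — visit E.
  Visit X.
  At X: go right to P.
    At P: go left to C.
      At C: no left child.
      Visit C.
      At C: go right to B.
        B is a leaf — visit B.
    Visit P.
    At P: no right child.
Visit M.
At M: no right child.

A G S T Q H E X C B P M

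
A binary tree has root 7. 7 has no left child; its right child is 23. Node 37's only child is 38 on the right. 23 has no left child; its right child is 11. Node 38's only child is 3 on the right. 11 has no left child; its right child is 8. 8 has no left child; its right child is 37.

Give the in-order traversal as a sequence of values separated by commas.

7, 23, 11, 8, 37, 38, 3

In-order visits the left subtree, then the node, then the right subtree.
At 7: no left child.
Visit 7.
At 7: go right to 23.
  At 23: no left child.
  Visit 23.
  At 23: go right to 11.
    At 11: no left child.
    Visit 11.
    At 11: go right to 8.
      At 8: no left child.
      Visit 8.
      At 8: go right to 37.
        At 37: no left child.
        Visit 37.
        At 37: go right to 38.
          At 38: no left child.
          Visit 38.
          At 38: go right to 3.
            3 is a leaf — visit 3.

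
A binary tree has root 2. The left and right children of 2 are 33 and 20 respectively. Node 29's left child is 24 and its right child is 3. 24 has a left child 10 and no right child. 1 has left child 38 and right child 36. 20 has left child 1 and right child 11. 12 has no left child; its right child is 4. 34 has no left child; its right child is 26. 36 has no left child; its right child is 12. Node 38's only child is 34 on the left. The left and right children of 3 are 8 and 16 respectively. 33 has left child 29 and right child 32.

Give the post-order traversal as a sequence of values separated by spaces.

Post-order visits the left subtree, then the right subtree, then the node.
At 2: go left to 33.
  At 33: go left to 29.
    At 29: go left to 24.
      At 24: go left to 10.
        10 is a leaf — visit 10.
      At 24: no right child.
      Visit 24.
    At 29: go right to 3.
      At 3: go left to 8.
        8 is a leaf — visit 8.
      At 3: go right to 16.
        16 is a leaf — visit 16.
      Visit 3.
    Visit 29.
  At 33: go right to 32.
    32 is a leaf — visit 32.
  Visit 33.
At 2: go right to 20.
  At 20: go left to 1.
    At 1: go left to 38.
      At 38: go left to 34.
        At 34: no left child.
        At 34: go right to 26.
          26 is a leaf — visit 26.
        Visit 34.
      At 38: no right child.
      Visit 38.
    At 1: go right to 36.
      At 36: no left child.
      At 36: go right to 12.
        At 12: no left child.
        At 12: go right to 4.
          4 is a leaf — visit 4.
        Visit 12.
      Visit 36.
    Visit 1.
  At 20: go right to 11.
    11 is a leaf — visit 11.
  Visit 20.
Visit 2.

10 24 8 16 3 29 32 33 26 34 38 4 12 36 1 11 20 2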